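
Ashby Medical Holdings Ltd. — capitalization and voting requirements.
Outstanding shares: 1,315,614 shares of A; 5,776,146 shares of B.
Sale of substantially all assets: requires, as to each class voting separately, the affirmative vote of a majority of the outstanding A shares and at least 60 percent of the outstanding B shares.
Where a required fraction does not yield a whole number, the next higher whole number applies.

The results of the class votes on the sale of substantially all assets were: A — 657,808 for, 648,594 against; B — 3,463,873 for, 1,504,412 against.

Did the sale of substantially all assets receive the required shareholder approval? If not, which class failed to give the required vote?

Not approved — the B shares did not give the required vote.

A: a majority of 1315614 is 657808; 657,808 required, 657,808 in favor — approved.
B: 3/5 of 5776146 = 3465687.60, rounded up to 3465688; 3,465,688 required, 3,463,873 in favor — not approved.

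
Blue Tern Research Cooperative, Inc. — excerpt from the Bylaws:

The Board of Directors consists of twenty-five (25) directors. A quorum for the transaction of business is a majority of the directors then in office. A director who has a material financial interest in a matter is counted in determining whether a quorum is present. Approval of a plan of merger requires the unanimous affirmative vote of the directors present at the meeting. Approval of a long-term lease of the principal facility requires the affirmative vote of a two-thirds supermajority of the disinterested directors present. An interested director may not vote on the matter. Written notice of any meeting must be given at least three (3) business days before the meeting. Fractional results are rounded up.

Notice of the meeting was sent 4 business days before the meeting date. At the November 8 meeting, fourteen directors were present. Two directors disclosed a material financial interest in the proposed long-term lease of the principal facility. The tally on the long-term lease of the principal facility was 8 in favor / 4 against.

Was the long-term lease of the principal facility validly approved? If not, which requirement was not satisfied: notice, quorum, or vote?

Valid — all requirements satisfied.

Notice: 4 business days given; 3 required (4 ≥ 3). Satisfied.
Quorum: 14 present (interested directors count toward quorum); quorum is 13. Satisfied.
Vote: the long-term lease of the principal facility requires two-thirds of the disinterested directors present (14 − 2 = 12). 2/3 of 12 = 8, so 8 affirmative votes are needed; 8 voted in favor. Satisfied.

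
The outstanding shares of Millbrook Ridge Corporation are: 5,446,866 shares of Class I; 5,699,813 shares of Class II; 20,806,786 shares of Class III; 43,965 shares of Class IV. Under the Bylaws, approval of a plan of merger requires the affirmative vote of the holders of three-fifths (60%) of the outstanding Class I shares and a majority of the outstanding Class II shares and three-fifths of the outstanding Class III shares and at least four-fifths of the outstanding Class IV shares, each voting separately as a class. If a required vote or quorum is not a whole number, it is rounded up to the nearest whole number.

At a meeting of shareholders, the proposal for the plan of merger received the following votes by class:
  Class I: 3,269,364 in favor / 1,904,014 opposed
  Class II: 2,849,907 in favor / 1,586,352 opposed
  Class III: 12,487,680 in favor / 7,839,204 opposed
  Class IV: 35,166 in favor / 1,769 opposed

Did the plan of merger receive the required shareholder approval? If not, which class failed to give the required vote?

Not approved — the Class IV shares did not give the required vote.

Class I: 3/5 of 5446866 = 3268119.60, rounded up to 3268120; 3,268,120 required, 3,269,364 in favor — approved.
Class II: a majority of 5699813 is 2849907; 2,849,907 required, 2,849,907 in favor — approved.
Class III: 3/5 of 20806786 = 12484071.60, rounded up to 12484072; 12,484,072 required, 12,487,680 in favor — approved.
Class IV: 4/5 of 43965 = 35172; 35,172 required, 35,166 in favor — not approved.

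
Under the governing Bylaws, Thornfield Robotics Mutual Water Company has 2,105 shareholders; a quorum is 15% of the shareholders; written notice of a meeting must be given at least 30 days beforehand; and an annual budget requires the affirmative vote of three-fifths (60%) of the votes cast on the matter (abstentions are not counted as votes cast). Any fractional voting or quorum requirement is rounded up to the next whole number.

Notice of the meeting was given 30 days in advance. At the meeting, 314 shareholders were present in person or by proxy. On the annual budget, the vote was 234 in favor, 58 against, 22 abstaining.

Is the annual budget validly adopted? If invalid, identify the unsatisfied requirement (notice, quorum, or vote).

Notice: 30 days given; 30 required. Satisfied.
Quorum: 15% of 2,105 = 315.75, rounded up to 316; 314 present. Not satisfied.
Vote: requires three-fifths of the votes cast (314 − 22 abstaining = 292); 3/5 of 292 = 175.20, rounded up to 176, so 176 needed; 234 in favor. Satisfied.

Invalid — quorum requirement not satisfied.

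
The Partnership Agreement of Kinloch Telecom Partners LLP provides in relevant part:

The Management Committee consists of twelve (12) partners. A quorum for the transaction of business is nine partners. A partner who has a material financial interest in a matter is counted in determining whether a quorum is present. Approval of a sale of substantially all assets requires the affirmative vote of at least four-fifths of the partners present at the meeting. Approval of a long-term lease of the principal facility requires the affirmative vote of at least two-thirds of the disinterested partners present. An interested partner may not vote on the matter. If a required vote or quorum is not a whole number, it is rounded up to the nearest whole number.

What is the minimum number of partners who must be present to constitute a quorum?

9

The quorum is fixed at 9.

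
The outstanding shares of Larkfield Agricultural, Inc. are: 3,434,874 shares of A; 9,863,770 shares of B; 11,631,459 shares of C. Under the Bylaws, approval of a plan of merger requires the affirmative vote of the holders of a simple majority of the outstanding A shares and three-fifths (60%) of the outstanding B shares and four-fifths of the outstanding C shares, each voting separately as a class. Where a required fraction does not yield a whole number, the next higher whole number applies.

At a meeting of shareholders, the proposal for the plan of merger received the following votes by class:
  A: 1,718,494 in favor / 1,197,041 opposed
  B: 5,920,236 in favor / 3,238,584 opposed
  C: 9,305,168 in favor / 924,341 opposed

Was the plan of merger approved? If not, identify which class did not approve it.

Approved — every class gave the required vote.

A: a majority of 3434874 is 1717438; 1,717,438 required, 1,718,494 in favor — approved.
B: 3/5 of 9863770 = 5918262; 5,918,262 required, 5,920,236 in favor — approved.
C: 4/5 of 11631459 = 9305167.20, rounded up to 9305168; 9,305,168 required, 9,305,168 in favor — approved.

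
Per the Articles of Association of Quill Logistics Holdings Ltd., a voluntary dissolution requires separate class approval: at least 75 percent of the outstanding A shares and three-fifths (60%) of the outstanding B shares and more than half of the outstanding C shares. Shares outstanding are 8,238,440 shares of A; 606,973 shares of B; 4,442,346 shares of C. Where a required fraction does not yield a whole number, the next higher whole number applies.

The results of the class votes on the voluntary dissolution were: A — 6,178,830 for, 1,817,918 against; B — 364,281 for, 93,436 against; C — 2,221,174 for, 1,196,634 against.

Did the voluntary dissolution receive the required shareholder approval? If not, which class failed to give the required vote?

A: 3/4 of 8238440 = 6178830; 6,178,830 required, 6,178,830 in favor — approved.
B: 3/5 of 606973 = 364183.80, rounded up to 364184; 364,184 required, 364,281 in favor — approved.
C: a majority of 4442346 is 2221174; 2,221,174 required, 2,221,174 in favor — approved.

Approved — every class gave the required vote.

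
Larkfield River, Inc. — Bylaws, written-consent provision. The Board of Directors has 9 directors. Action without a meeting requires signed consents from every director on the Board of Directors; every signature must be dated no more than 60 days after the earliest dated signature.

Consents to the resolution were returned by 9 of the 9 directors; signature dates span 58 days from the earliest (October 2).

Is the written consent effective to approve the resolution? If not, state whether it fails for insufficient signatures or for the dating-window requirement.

Signatures required: the unanimous vote of 9 — unanimous means all 9, so 9 needed; 9 signed. Sufficient.
Dating window: the latest signature is 58 days after the earliest; the limit is 60 days. Within the window.

Effective — both the signature and dating-window requirements are satisfied.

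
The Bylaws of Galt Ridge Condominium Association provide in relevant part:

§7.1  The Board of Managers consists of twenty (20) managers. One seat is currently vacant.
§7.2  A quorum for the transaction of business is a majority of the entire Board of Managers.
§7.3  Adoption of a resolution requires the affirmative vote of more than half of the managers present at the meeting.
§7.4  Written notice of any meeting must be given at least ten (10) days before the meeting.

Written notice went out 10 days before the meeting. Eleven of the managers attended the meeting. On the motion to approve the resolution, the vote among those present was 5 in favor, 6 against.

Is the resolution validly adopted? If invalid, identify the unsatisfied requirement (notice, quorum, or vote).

Notice: 10 days given; 10 required (10 ≥ 10). Satisfied.
Quorum: 11 present; quorum is 11. Satisfied.
Vote: the resolution requires a majority of the managers present (11). A majority of 11 is 6, so 6 affirmative votes are needed; 5 voted in favor. Not satisfied.

Invalid — vote requirement not satisfied.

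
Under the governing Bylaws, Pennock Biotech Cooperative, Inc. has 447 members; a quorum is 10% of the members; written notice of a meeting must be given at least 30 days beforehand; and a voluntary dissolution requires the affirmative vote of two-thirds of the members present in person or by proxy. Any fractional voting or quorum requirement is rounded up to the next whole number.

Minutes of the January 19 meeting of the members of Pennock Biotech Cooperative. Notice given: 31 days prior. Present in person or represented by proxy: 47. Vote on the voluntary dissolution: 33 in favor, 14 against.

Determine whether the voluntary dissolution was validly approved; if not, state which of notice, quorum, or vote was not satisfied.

Valid — all requirements satisfied.

Notice: 31 days given; 30 required. Satisfied.
Quorum: 10% of 447 = 44.70, rounded up to 45; 47 present. Satisfied.
Vote: requires two-thirds of those present (47); 2/3 of 47 = 31.33, rounded up to 32, so 32 needed; 33 in favor. Satisfied.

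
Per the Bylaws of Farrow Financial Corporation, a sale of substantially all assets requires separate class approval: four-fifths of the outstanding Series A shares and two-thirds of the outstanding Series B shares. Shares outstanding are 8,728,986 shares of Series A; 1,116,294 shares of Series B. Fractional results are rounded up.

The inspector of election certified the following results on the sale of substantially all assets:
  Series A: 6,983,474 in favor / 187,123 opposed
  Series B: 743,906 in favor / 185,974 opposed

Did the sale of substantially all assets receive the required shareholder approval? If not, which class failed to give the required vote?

Series A: 4/5 of 8728986 = 6983188.80, rounded up to 6983189; 6,983,189 required, 6,983,474 in favor — approved.
Series B: 2/3 of 1116294 = 744196; 744,196 required, 743,906 in favor — not approved.

Not approved — the Series B shares did not give the required vote.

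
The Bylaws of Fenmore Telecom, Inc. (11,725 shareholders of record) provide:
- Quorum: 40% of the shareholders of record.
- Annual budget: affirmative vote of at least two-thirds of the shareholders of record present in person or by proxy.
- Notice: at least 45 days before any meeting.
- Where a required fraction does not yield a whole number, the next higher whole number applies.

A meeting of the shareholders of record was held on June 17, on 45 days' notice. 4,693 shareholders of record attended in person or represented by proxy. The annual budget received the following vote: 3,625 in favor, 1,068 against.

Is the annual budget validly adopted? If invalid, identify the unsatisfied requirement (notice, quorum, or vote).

Valid — all requirements satisfied.

Notice: 45 days given; 45 required. Satisfied.
Quorum: 40% of 11,725 = 4,690; 4,693 present. Satisfied.
Vote: requires two-thirds of those present (4,693); 2/3 of 4693 = 3128.67, rounded up to 3129, so 3,129 needed; 3,625 in favor. Satisfied.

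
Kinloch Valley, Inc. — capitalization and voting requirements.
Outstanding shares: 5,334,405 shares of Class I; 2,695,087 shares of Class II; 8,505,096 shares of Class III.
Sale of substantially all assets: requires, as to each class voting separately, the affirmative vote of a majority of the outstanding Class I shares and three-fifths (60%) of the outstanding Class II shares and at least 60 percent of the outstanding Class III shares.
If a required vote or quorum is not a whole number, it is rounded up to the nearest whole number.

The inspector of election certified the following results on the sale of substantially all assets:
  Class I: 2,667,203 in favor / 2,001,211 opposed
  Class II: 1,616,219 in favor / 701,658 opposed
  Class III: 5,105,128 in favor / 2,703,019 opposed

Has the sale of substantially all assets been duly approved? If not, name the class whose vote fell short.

Not approved — the Class II shares did not give the required vote.

Class I: a majority of 5334405 is 2667203; 2,667,203 required, 2,667,203 in favor — approved.
Class II: 3/5 of 2695087 = 1617052.20, rounded up to 1617053; 1,617,053 required, 1,616,219 in favor — not approved.
Class III: 3/5 of 8505096 = 5103057.60, rounded up to 5103058; 5,103,058 required, 5,105,128 in favor — approved.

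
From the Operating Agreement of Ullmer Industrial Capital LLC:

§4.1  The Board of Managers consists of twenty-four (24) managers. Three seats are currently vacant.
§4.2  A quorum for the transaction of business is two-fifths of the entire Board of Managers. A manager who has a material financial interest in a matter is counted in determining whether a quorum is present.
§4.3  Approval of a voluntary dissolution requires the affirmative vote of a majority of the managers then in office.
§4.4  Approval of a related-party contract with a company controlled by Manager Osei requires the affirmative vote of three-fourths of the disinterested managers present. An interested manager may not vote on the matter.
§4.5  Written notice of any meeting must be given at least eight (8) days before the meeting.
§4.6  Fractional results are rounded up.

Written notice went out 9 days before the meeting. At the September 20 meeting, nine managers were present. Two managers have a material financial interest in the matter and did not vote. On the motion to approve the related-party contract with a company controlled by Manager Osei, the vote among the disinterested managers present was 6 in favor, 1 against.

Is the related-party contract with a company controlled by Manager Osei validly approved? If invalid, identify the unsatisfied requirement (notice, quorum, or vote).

Notice: 9 days given; 8 required (9 ≥ 8). Satisfied.
Quorum: 9 present (interested managers count toward quorum); quorum is 10. Not satisfied.
Vote: the related-party contract with a company controlled by Manager Osei requires three-fourths of the disinterested managers present (9 − 2 = 7). 3/4 of 7 = 5.25, rounded up to 6, so 6 affirmative votes are needed; 6 voted in favor. Satisfied. (Moot — without a quorum no business can be validly transacted.)

Invalid — quorum requirement not satisfied.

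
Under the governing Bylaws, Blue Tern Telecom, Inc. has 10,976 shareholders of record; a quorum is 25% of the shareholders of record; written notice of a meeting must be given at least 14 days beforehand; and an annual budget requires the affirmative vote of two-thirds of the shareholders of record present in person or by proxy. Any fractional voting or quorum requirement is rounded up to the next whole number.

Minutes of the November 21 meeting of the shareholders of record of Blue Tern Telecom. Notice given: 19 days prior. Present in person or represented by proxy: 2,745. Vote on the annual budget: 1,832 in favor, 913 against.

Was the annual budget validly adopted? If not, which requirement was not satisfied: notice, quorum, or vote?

Notice: 19 days given; 14 required. Satisfied.
Quorum: 25% of 10,976 = 2,744; 2,745 present. Satisfied.
Vote: requires two-thirds of those present (2,745); 2/3 of 2745 = 1830, so 1,830 needed; 1,832 in favor. Satisfied.

Valid — all requirements satisfied.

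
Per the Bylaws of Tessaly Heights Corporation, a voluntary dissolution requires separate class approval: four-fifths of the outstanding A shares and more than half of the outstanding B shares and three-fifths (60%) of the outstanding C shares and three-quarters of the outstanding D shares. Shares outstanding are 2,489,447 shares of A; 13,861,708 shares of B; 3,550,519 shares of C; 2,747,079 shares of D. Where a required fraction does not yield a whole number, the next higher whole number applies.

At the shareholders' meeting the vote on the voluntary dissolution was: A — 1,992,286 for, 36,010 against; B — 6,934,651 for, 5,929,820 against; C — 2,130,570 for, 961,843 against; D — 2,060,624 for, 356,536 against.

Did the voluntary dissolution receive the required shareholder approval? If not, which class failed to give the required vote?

Approved — every class gave the required vote.

A: 4/5 of 2489447 = 1991557.60, rounded up to 1991558; 1,991,558 required, 1,992,286 in favor — approved.
B: a majority of 13861708 is 6930855; 6,930,855 required, 6,934,651 in favor — approved.
C: 3/5 of 3550519 = 2130311.40, rounded up to 2130312; 2,130,312 required, 2,130,570 in favor — approved.
D: 3/4 of 2747079 = 2060309.25, rounded up to 2060310; 2,060,310 required, 2,060,624 in favor — approved.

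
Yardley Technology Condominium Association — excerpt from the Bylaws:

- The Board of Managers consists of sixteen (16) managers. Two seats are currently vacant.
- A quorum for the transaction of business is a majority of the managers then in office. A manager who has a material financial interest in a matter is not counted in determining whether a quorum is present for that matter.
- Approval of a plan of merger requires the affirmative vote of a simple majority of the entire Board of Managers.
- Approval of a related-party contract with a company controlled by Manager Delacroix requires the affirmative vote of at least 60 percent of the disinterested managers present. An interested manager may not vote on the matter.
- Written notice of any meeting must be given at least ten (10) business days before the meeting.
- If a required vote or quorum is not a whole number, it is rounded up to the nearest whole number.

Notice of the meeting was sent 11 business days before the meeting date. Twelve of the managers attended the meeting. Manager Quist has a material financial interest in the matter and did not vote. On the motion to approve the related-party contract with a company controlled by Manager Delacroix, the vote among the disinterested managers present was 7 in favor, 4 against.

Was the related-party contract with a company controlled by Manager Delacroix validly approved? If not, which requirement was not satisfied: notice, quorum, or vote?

Notice: 11 business days given; 10 required (11 ≥ 10). Satisfied.
Quorum: 12 present, but the 1 interested manager does not count, leaving 11. Quorum is 8. Satisfied.
Vote: the related-party contract with a company controlled by Manager Delacroix requires three-fifths of the disinterested managers present (12 − 1 = 11). 3/5 of 11 = 6.60, rounded up to 7, so 7 affirmative votes are needed; 7 voted in favor. Satisfied.

Valid — all requirements satisfied.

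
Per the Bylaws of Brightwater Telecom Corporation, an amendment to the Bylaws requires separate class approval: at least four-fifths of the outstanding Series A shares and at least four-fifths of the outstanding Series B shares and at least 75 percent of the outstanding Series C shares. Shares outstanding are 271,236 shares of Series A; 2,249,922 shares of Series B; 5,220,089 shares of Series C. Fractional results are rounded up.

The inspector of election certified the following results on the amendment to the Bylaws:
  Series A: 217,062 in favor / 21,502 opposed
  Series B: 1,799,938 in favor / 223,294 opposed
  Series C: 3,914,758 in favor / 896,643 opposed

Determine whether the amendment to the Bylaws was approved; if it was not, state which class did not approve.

Series A: 4/5 of 271236 = 216988.80, rounded up to 216989; 216,989 required, 217,062 in favor — approved.
Series B: 4/5 of 2249922 = 1799937.60, rounded up to 1799938; 1,799,938 required, 1,799,938 in favor — approved.
Series C: 3/4 of 5220089 = 3915066.75, rounded up to 3915067; 3,915,067 required, 3,914,758 in favor — not approved.

Not approved — the Series C shares did not give the required vote.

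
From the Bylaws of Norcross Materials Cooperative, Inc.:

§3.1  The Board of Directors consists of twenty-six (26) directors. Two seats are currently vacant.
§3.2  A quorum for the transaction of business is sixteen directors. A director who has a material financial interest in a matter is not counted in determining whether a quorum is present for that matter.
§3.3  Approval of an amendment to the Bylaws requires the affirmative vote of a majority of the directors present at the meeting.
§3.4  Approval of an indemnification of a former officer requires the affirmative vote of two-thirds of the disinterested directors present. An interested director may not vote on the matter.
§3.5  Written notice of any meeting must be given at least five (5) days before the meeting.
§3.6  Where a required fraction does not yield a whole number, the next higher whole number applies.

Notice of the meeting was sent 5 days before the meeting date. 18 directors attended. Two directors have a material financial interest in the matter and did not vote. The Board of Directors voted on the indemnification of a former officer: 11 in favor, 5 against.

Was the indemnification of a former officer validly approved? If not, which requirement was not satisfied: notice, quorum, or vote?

Valid — all requirements satisfied.

Notice: 5 days given; 5 required (5 ≥ 5). Satisfied.
Quorum: 18 present, but the 2 interested directors do not count, leaving 16. Quorum is 16. Satisfied.
Vote: the indemnification of a former officer requires two-thirds of the disinterested directors present (18 − 2 = 16). 2/3 of 16 = 10.67, rounded up to 11, so 11 affirmative votes are needed; 11 voted in favor. Satisfied.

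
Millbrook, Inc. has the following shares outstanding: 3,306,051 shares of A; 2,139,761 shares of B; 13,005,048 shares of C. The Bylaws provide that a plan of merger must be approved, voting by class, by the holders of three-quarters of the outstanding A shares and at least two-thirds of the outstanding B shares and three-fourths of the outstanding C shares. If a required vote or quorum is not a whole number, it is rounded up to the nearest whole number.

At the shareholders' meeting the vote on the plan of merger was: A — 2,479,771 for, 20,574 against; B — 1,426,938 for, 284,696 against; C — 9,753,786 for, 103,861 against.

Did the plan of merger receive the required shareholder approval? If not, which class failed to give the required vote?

A: 3/4 of 3306051 = 2479538.25, rounded up to 2479539; 2,479,539 required, 2,479,771 in favor — approved.
B: 2/3 of 2139761 = 1426507.33, rounded up to 1426508; 1,426,508 required, 1,426,938 in favor — approved.
C: 3/4 of 13005048 = 9753786; 9,753,786 required, 9,753,786 in favor — approved.

Approved — every class gave the required vote.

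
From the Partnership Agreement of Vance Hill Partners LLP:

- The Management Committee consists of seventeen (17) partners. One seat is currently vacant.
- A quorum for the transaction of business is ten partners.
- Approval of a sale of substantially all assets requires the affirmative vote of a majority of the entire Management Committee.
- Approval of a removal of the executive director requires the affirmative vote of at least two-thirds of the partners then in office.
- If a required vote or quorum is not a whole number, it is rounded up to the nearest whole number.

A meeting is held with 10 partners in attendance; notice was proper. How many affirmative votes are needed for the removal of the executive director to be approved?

11

The removal of the executive director requires two-thirds of the partners then in office (16).
2/3 of 16 = 10.67, rounded up to 11.
(Only 10 can vote, so the removal of the executive director cannot pass at this meeting, but the required vote is still 11.)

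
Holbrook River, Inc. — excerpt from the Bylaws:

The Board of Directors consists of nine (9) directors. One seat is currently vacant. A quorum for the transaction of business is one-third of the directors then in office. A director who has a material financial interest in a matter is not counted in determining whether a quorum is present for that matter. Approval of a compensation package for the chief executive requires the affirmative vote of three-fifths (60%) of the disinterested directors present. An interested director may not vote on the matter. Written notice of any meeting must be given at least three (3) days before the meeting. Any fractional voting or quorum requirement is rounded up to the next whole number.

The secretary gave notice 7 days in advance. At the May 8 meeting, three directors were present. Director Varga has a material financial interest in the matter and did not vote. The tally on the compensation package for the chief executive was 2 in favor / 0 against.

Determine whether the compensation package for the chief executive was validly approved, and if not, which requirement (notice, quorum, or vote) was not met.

Invalid — quorum requirement not satisfied.

Notice: 7 days given; 3 required (7 ≥ 3). Satisfied.
Quorum: 3 present, but the 1 interested director does not count, leaving 2. Quorum is 3. Not satisfied.
Vote: the compensation package for the chief executive requires three-fifths of the disinterested directors present (3 − 1 = 2). 3/5 of 2 = 1.20, rounded up to 2, so 2 affirmative votes are needed; 2 voted in favor. Satisfied. (Moot — without a quorum no business can be validly transacted.)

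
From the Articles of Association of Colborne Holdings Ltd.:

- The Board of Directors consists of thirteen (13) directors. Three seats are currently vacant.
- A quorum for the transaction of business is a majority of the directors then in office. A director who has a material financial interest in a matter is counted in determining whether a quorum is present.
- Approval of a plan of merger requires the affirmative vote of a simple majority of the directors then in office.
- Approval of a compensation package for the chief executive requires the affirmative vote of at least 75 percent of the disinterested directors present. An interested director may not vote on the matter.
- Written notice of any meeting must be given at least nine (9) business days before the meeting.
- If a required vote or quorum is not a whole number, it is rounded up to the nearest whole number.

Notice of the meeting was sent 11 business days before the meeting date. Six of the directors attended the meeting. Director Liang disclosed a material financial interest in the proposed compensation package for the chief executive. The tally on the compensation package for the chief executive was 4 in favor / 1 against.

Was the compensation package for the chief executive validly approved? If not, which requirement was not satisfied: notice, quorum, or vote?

Valid — all requirements satisfied.

Notice: 11 business days given; 9 required (11 ≥ 9). Satisfied.
Quorum: 6 present (interested directors count toward quorum); quorum is 6. Satisfied.
Vote: the compensation package for the chief executive requires three-fourths of the disinterested directors present (6 − 1 = 5). 3/4 of 5 = 3.75, rounded up to 4, so 4 affirmative votes are needed; 4 voted in favor. Satisfied.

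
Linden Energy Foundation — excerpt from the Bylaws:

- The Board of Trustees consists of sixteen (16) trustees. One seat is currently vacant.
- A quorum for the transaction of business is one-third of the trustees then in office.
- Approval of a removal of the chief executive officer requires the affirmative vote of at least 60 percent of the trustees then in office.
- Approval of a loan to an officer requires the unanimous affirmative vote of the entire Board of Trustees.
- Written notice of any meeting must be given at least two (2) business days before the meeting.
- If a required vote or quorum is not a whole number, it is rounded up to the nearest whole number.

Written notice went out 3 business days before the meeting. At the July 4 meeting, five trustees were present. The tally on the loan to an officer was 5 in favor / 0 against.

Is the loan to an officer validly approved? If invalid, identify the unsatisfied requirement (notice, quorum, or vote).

Notice: 3 business days given; 2 required (3 ≥ 2). Satisfied.
Quorum: 5 present; quorum is 5. Satisfied.
Vote: the loan to an officer requires the unanimous vote of the entire Board of Trustees (16). Unanimous means all 16, so 16 affirmative votes are needed; 5 voted in favor. Not satisfied.

Invalid — vote requirement not satisfied.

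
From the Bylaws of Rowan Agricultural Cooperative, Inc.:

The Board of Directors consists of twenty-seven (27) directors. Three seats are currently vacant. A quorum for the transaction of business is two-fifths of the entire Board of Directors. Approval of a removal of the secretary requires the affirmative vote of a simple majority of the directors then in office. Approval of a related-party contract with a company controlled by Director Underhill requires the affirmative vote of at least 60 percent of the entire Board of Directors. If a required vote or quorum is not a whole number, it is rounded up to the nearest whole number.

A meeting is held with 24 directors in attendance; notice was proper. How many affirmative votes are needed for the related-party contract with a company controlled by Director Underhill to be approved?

The related-party contract with a company controlled by Director Underhill requires three-fifths of the entire Board of Directors (27).
3/5 of 27 = 16.20, rounded up to 17.

17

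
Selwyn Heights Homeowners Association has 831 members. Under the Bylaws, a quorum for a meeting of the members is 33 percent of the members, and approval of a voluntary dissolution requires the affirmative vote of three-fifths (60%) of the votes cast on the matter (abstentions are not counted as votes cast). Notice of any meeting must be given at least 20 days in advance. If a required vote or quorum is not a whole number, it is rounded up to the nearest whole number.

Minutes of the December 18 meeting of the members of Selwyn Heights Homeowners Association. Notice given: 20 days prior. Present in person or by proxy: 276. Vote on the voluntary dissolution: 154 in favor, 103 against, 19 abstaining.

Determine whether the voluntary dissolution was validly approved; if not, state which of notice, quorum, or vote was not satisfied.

Invalid — vote requirement not satisfied.

Notice: 20 days given; 20 required. Satisfied.
Quorum: 33% of 831 = 274.23, rounded up to 275; 276 present. Satisfied.
Vote: requires three-fifths of the votes cast (276 − 19 abstaining = 257); 3/5 of 257 = 154.20, rounded up to 155, so 155 needed; 154 in favor. Not satisfied.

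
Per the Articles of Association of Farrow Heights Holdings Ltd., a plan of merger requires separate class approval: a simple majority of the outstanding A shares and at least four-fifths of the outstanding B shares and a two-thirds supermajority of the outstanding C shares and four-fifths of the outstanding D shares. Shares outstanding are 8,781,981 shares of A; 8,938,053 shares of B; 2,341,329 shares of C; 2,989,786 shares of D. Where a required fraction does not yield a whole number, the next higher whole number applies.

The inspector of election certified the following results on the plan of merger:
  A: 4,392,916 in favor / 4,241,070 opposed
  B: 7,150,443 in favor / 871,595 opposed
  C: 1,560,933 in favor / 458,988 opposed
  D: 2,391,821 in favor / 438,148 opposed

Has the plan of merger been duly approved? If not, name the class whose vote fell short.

A: a majority of 8781981 is 4390991; 4,390,991 required, 4,392,916 in favor — approved.
B: 4/5 of 8938053 = 7150442.40, rounded up to 7150443; 7,150,443 required, 7,150,443 in favor — approved.
C: 2/3 of 2341329 = 1560886; 1,560,886 required, 1,560,933 in favor — approved.
D: 4/5 of 2989786 = 2391828.80, rounded up to 2391829; 2,391,829 required, 2,391,821 in favor — not approved.

Not approved — the D shares did not give the required vote.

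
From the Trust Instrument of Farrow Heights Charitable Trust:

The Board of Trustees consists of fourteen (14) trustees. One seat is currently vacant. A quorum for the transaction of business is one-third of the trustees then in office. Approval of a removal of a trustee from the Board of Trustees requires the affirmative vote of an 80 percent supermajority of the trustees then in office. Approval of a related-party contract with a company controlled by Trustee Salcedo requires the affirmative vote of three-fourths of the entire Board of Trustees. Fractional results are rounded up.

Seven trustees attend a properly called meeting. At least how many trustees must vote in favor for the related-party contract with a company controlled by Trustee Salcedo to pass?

The related-party contract with a company controlled by Trustee Salcedo requires three-fourths of the entire Board of Trustees (14).
3/4 of 14 = 10.50, rounded up to 11.
(Only 7 can vote, so the related-party contract with a company controlled by Trustee Salcedo cannot pass at this meeting, but the required vote is still 11.)

11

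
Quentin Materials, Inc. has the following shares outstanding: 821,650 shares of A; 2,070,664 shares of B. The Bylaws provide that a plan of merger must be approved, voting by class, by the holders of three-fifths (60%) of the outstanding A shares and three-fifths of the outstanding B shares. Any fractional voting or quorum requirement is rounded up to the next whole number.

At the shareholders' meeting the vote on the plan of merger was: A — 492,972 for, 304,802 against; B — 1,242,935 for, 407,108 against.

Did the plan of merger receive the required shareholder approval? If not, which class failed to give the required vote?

A: 3/5 of 821650 = 492990; 492,990 required, 492,972 in favor — not approved.
B: 3/5 of 2070664 = 1242398.40, rounded up to 1242399; 1,242,399 required, 1,242,935 in favor — approved.

Not approved — the A shares did not give the required vote.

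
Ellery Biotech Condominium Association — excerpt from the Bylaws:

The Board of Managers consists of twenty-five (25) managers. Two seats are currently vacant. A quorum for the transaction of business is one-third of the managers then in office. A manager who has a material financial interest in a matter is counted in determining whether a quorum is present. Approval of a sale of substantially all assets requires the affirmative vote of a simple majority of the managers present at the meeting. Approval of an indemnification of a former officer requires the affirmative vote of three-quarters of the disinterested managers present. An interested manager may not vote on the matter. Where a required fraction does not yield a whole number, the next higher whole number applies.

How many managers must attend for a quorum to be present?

1/3 of 23 = 7.67, rounded up to 8.

8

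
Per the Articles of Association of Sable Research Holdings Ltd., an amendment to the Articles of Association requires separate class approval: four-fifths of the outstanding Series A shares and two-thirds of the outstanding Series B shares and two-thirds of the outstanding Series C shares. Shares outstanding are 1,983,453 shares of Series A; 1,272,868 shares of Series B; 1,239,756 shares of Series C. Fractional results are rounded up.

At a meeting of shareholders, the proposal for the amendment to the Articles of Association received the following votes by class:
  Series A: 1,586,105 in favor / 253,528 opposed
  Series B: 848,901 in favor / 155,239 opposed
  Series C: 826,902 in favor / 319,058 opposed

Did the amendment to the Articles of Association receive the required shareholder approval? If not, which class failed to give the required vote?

Series A: 4/5 of 1983453 = 1586762.40, rounded up to 1586763; 1,586,763 required, 1,586,105 in favor — not approved.
Series B: 2/3 of 1272868 = 848578.67, rounded up to 848579; 848,579 required, 848,901 in favor — approved.
Series C: 2/3 of 1239756 = 826504; 826,504 required, 826,902 in favor — approved.

Not approved — the Series A shares did not give the required vote.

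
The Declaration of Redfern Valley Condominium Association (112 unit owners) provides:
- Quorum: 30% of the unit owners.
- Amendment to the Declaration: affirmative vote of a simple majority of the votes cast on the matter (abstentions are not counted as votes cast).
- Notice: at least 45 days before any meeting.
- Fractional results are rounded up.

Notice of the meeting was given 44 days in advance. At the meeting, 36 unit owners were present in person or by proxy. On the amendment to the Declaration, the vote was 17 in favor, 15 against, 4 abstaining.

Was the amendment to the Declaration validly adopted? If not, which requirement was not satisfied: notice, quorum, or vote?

Notice: 44 days given; 45 required. Not satisfied.
Quorum: 30% of 112 = 33.60, rounded up to 34; 36 present. Satisfied.
Vote: requires a majority of the votes cast (36 − 4 abstaining = 32); a majority of 32 is 17, so 17 needed; 17 in favor. Satisfied.

Invalid — notice requirement not satisfied.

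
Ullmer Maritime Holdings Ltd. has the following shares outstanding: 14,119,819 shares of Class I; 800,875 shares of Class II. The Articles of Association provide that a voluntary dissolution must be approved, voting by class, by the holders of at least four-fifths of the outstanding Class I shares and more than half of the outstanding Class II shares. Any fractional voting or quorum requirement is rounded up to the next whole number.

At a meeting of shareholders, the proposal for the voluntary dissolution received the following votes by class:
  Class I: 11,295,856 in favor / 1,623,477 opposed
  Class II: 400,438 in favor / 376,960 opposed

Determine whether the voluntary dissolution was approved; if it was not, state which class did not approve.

Approved — every class gave the required vote.

Class I: 4/5 of 14119819 = 11295855.20, rounded up to 11295856; 11,295,856 required, 11,295,856 in favor — approved.
Class II: a majority of 800875 is 400438; 400,438 required, 400,438 in favor — approved.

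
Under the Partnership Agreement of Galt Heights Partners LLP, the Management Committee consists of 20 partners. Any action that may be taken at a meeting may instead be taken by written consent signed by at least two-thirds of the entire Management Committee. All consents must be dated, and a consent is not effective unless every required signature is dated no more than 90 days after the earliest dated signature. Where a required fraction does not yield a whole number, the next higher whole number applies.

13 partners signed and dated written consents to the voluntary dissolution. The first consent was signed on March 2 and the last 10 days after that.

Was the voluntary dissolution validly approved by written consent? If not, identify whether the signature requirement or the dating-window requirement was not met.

Signatures required: at least two-thirds of 20 — 2/3 of 20 = 13.33, rounded up to 14, so 14 needed; 13 signed. Insufficient.
Dating window: the latest signature is 10 days after the earliest; the limit is 90 days. Within the window.

Not effective — insufficient signatures.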